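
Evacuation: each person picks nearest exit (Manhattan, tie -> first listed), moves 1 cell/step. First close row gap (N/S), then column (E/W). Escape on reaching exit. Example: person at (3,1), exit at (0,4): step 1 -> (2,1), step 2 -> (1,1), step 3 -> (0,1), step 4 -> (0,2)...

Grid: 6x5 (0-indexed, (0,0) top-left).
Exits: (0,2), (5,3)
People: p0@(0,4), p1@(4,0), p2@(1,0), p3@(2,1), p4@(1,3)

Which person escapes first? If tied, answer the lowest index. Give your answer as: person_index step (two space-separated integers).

Answer: 0 2

Derivation:
Step 1: p0:(0,4)->(0,3) | p1:(4,0)->(5,0) | p2:(1,0)->(0,0) | p3:(2,1)->(1,1) | p4:(1,3)->(0,3)
Step 2: p0:(0,3)->(0,2)->EXIT | p1:(5,0)->(5,1) | p2:(0,0)->(0,1) | p3:(1,1)->(0,1) | p4:(0,3)->(0,2)->EXIT
Step 3: p0:escaped | p1:(5,1)->(5,2) | p2:(0,1)->(0,2)->EXIT | p3:(0,1)->(0,2)->EXIT | p4:escaped
Step 4: p0:escaped | p1:(5,2)->(5,3)->EXIT | p2:escaped | p3:escaped | p4:escaped
Exit steps: [2, 4, 3, 3, 2]
First to escape: p0 at step 2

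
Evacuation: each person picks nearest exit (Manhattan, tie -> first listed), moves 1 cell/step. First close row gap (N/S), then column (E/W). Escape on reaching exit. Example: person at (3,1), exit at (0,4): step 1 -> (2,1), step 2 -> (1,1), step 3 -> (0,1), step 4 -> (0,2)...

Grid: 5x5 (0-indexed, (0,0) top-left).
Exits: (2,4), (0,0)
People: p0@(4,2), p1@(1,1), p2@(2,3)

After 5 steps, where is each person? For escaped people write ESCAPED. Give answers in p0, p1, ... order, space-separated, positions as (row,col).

Step 1: p0:(4,2)->(3,2) | p1:(1,1)->(0,1) | p2:(2,3)->(2,4)->EXIT
Step 2: p0:(3,2)->(2,2) | p1:(0,1)->(0,0)->EXIT | p2:escaped
Step 3: p0:(2,2)->(2,3) | p1:escaped | p2:escaped
Step 4: p0:(2,3)->(2,4)->EXIT | p1:escaped | p2:escaped

ESCAPED ESCAPED ESCAPED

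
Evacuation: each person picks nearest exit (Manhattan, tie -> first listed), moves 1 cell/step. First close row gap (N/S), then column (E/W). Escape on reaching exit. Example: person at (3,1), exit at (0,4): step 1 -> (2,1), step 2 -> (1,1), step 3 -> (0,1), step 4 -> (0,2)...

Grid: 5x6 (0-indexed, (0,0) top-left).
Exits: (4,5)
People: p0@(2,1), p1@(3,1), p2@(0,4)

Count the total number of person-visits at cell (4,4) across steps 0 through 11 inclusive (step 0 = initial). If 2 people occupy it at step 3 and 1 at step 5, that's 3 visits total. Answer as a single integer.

Step 0: p0@(2,1) p1@(3,1) p2@(0,4) -> at (4,4): 0 [-], cum=0
Step 1: p0@(3,1) p1@(4,1) p2@(1,4) -> at (4,4): 0 [-], cum=0
Step 2: p0@(4,1) p1@(4,2) p2@(2,4) -> at (4,4): 0 [-], cum=0
Step 3: p0@(4,2) p1@(4,3) p2@(3,4) -> at (4,4): 0 [-], cum=0
Step 4: p0@(4,3) p1@(4,4) p2@(4,4) -> at (4,4): 2 [p1,p2], cum=2
Step 5: p0@(4,4) p1@ESC p2@ESC -> at (4,4): 1 [p0], cum=3
Step 6: p0@ESC p1@ESC p2@ESC -> at (4,4): 0 [-], cum=3
Total visits = 3

Answer: 3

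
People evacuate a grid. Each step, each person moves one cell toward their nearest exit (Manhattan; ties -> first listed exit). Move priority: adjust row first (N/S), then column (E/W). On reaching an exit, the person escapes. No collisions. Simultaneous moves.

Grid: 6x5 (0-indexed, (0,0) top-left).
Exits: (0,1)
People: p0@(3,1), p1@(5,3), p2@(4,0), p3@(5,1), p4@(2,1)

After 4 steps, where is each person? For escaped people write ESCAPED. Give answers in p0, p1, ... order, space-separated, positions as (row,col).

Step 1: p0:(3,1)->(2,1) | p1:(5,3)->(4,3) | p2:(4,0)->(3,0) | p3:(5,1)->(4,1) | p4:(2,1)->(1,1)
Step 2: p0:(2,1)->(1,1) | p1:(4,3)->(3,3) | p2:(3,0)->(2,0) | p3:(4,1)->(3,1) | p4:(1,1)->(0,1)->EXIT
Step 3: p0:(1,1)->(0,1)->EXIT | p1:(3,3)->(2,3) | p2:(2,0)->(1,0) | p3:(3,1)->(2,1) | p4:escaped
Step 4: p0:escaped | p1:(2,3)->(1,3) | p2:(1,0)->(0,0) | p3:(2,1)->(1,1) | p4:escaped

ESCAPED (1,3) (0,0) (1,1) ESCAPED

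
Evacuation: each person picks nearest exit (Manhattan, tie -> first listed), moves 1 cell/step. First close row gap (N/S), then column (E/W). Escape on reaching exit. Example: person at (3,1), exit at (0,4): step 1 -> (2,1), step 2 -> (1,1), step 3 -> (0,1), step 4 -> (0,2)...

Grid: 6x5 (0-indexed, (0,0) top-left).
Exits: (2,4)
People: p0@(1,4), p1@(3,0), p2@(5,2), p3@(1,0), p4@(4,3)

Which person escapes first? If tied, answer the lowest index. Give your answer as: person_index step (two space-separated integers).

Answer: 0 1

Derivation:
Step 1: p0:(1,4)->(2,4)->EXIT | p1:(3,0)->(2,0) | p2:(5,2)->(4,2) | p3:(1,0)->(2,0) | p4:(4,3)->(3,3)
Step 2: p0:escaped | p1:(2,0)->(2,1) | p2:(4,2)->(3,2) | p3:(2,0)->(2,1) | p4:(3,3)->(2,3)
Step 3: p0:escaped | p1:(2,1)->(2,2) | p2:(3,2)->(2,2) | p3:(2,1)->(2,2) | p4:(2,3)->(2,4)->EXIT
Step 4: p0:escaped | p1:(2,2)->(2,3) | p2:(2,2)->(2,3) | p3:(2,2)->(2,3) | p4:escaped
Step 5: p0:escaped | p1:(2,3)->(2,4)->EXIT | p2:(2,3)->(2,4)->EXIT | p3:(2,3)->(2,4)->EXIT | p4:escaped
Exit steps: [1, 5, 5, 5, 3]
First to escape: p0 at step 1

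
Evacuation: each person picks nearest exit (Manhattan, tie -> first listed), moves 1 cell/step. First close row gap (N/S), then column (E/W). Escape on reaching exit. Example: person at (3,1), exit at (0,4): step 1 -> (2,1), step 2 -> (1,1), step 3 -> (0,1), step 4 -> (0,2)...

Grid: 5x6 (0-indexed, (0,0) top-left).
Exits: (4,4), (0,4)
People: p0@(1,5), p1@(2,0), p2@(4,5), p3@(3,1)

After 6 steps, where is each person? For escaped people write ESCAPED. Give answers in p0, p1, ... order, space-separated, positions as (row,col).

Step 1: p0:(1,5)->(0,5) | p1:(2,0)->(3,0) | p2:(4,5)->(4,4)->EXIT | p3:(3,1)->(4,1)
Step 2: p0:(0,5)->(0,4)->EXIT | p1:(3,0)->(4,0) | p2:escaped | p3:(4,1)->(4,2)
Step 3: p0:escaped | p1:(4,0)->(4,1) | p2:escaped | p3:(4,2)->(4,3)
Step 4: p0:escaped | p1:(4,1)->(4,2) | p2:escaped | p3:(4,3)->(4,4)->EXIT
Step 5: p0:escaped | p1:(4,2)->(4,3) | p2:escaped | p3:escaped
Step 6: p0:escaped | p1:(4,3)->(4,4)->EXIT | p2:escaped | p3:escaped

ESCAPED ESCAPED ESCAPED ESCAPED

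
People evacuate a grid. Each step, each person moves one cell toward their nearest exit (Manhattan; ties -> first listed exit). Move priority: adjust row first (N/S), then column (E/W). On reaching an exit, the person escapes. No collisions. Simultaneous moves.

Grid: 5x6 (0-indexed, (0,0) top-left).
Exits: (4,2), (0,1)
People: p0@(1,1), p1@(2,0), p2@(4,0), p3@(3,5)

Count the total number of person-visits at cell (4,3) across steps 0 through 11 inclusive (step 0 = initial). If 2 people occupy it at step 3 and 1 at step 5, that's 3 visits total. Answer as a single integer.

Step 0: p0@(1,1) p1@(2,0) p2@(4,0) p3@(3,5) -> at (4,3): 0 [-], cum=0
Step 1: p0@ESC p1@(1,0) p2@(4,1) p3@(4,5) -> at (4,3): 0 [-], cum=0
Step 2: p0@ESC p1@(0,0) p2@ESC p3@(4,4) -> at (4,3): 0 [-], cum=0
Step 3: p0@ESC p1@ESC p2@ESC p3@(4,3) -> at (4,3): 1 [p3], cum=1
Step 4: p0@ESC p1@ESC p2@ESC p3@ESC -> at (4,3): 0 [-], cum=1
Total visits = 1

Answer: 1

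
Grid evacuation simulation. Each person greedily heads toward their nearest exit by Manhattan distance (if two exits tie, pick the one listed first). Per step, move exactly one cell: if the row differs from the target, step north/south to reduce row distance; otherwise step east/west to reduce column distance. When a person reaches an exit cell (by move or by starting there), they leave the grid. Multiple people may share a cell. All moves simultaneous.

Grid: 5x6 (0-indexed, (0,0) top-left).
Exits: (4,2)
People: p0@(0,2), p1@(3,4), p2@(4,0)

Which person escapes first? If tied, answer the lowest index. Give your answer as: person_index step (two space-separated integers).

Step 1: p0:(0,2)->(1,2) | p1:(3,4)->(4,4) | p2:(4,0)->(4,1)
Step 2: p0:(1,2)->(2,2) | p1:(4,4)->(4,3) | p2:(4,1)->(4,2)->EXIT
Step 3: p0:(2,2)->(3,2) | p1:(4,3)->(4,2)->EXIT | p2:escaped
Step 4: p0:(3,2)->(4,2)->EXIT | p1:escaped | p2:escaped
Exit steps: [4, 3, 2]
First to escape: p2 at step 2

Answer: 2 2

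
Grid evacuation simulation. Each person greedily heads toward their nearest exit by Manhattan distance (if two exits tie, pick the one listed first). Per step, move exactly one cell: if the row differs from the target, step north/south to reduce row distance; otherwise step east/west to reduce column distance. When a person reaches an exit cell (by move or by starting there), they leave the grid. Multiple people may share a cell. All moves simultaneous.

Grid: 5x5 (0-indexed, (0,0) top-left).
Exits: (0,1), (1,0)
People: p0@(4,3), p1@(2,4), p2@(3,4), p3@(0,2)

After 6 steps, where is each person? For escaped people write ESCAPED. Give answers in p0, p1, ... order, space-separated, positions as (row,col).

Step 1: p0:(4,3)->(3,3) | p1:(2,4)->(1,4) | p2:(3,4)->(2,4) | p3:(0,2)->(0,1)->EXIT
Step 2: p0:(3,3)->(2,3) | p1:(1,4)->(0,4) | p2:(2,4)->(1,4) | p3:escaped
Step 3: p0:(2,3)->(1,3) | p1:(0,4)->(0,3) | p2:(1,4)->(0,4) | p3:escaped
Step 4: p0:(1,3)->(0,3) | p1:(0,3)->(0,2) | p2:(0,4)->(0,3) | p3:escaped
Step 5: p0:(0,3)->(0,2) | p1:(0,2)->(0,1)->EXIT | p2:(0,3)->(0,2) | p3:escaped
Step 6: p0:(0,2)->(0,1)->EXIT | p1:escaped | p2:(0,2)->(0,1)->EXIT | p3:escaped

ESCAPED ESCAPED ESCAPED ESCAPED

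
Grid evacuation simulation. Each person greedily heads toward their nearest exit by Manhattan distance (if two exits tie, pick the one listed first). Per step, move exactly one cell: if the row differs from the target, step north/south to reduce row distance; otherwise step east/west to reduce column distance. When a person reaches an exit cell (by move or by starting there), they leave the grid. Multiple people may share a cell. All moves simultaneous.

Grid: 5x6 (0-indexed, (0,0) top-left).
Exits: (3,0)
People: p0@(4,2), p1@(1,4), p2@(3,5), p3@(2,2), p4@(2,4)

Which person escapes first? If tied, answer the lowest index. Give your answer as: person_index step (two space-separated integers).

Answer: 0 3

Derivation:
Step 1: p0:(4,2)->(3,2) | p1:(1,4)->(2,4) | p2:(3,5)->(3,4) | p3:(2,2)->(3,2) | p4:(2,4)->(3,4)
Step 2: p0:(3,2)->(3,1) | p1:(2,4)->(3,4) | p2:(3,4)->(3,3) | p3:(3,2)->(3,1) | p4:(3,4)->(3,3)
Step 3: p0:(3,1)->(3,0)->EXIT | p1:(3,4)->(3,3) | p2:(3,3)->(3,2) | p3:(3,1)->(3,0)->EXIT | p4:(3,3)->(3,2)
Step 4: p0:escaped | p1:(3,3)->(3,2) | p2:(3,2)->(3,1) | p3:escaped | p4:(3,2)->(3,1)
Step 5: p0:escaped | p1:(3,2)->(3,1) | p2:(3,1)->(3,0)->EXIT | p3:escaped | p4:(3,1)->(3,0)->EXIT
Step 6: p0:escaped | p1:(3,1)->(3,0)->EXIT | p2:escaped | p3:escaped | p4:escaped
Exit steps: [3, 6, 5, 3, 5]
First to escape: p0 at step 3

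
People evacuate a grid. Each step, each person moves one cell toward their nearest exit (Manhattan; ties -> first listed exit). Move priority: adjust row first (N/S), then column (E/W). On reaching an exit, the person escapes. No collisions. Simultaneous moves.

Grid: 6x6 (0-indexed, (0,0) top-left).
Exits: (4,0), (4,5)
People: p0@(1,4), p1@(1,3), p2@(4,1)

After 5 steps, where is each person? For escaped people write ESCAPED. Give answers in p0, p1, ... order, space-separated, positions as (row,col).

Step 1: p0:(1,4)->(2,4) | p1:(1,3)->(2,3) | p2:(4,1)->(4,0)->EXIT
Step 2: p0:(2,4)->(3,4) | p1:(2,3)->(3,3) | p2:escaped
Step 3: p0:(3,4)->(4,4) | p1:(3,3)->(4,3) | p2:escaped
Step 4: p0:(4,4)->(4,5)->EXIT | p1:(4,3)->(4,4) | p2:escaped
Step 5: p0:escaped | p1:(4,4)->(4,5)->EXIT | p2:escaped

ESCAPED ESCAPED ESCAPED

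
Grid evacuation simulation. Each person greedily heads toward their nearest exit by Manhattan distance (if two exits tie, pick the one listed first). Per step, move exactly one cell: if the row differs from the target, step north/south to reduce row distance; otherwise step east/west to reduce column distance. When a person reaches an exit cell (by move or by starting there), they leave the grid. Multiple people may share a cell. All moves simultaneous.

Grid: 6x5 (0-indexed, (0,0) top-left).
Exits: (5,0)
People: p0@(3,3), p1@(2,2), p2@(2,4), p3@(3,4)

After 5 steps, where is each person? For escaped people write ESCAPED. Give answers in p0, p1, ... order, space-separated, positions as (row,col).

Step 1: p0:(3,3)->(4,3) | p1:(2,2)->(3,2) | p2:(2,4)->(3,4) | p3:(3,4)->(4,4)
Step 2: p0:(4,3)->(5,3) | p1:(3,2)->(4,2) | p2:(3,4)->(4,4) | p3:(4,4)->(5,4)
Step 3: p0:(5,3)->(5,2) | p1:(4,2)->(5,2) | p2:(4,4)->(5,4) | p3:(5,4)->(5,3)
Step 4: p0:(5,2)->(5,1) | p1:(5,2)->(5,1) | p2:(5,4)->(5,3) | p3:(5,3)->(5,2)
Step 5: p0:(5,1)->(5,0)->EXIT | p1:(5,1)->(5,0)->EXIT | p2:(5,3)->(5,2) | p3:(5,2)->(5,1)

ESCAPED ESCAPED (5,2) (5,1)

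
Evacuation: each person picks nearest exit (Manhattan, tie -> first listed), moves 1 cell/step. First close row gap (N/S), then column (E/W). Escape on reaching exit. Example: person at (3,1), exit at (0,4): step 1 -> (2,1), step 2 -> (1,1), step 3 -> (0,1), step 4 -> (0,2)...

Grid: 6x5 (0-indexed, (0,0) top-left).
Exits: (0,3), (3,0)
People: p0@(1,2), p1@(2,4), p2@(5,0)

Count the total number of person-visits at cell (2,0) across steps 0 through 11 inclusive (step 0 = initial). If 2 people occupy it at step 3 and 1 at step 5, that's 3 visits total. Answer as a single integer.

Answer: 0

Derivation:
Step 0: p0@(1,2) p1@(2,4) p2@(5,0) -> at (2,0): 0 [-], cum=0
Step 1: p0@(0,2) p1@(1,4) p2@(4,0) -> at (2,0): 0 [-], cum=0
Step 2: p0@ESC p1@(0,4) p2@ESC -> at (2,0): 0 [-], cum=0
Step 3: p0@ESC p1@ESC p2@ESC -> at (2,0): 0 [-], cum=0
Total visits = 0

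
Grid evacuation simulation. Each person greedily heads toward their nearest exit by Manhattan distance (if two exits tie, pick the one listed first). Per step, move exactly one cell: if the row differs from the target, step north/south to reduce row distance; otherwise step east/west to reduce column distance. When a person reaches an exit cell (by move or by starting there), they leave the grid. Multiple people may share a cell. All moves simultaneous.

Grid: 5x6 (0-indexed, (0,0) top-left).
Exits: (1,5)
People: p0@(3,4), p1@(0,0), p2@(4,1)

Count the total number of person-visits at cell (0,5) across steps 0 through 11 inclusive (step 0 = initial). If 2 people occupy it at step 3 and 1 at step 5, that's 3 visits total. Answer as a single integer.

Step 0: p0@(3,4) p1@(0,0) p2@(4,1) -> at (0,5): 0 [-], cum=0
Step 1: p0@(2,4) p1@(1,0) p2@(3,1) -> at (0,5): 0 [-], cum=0
Step 2: p0@(1,4) p1@(1,1) p2@(2,1) -> at (0,5): 0 [-], cum=0
Step 3: p0@ESC p1@(1,2) p2@(1,1) -> at (0,5): 0 [-], cum=0
Step 4: p0@ESC p1@(1,3) p2@(1,2) -> at (0,5): 0 [-], cum=0
Step 5: p0@ESC p1@(1,4) p2@(1,3) -> at (0,5): 0 [-], cum=0
Step 6: p0@ESC p1@ESC p2@(1,4) -> at (0,5): 0 [-], cum=0
Step 7: p0@ESC p1@ESC p2@ESC -> at (0,5): 0 [-], cum=0
Total visits = 0

Answer: 0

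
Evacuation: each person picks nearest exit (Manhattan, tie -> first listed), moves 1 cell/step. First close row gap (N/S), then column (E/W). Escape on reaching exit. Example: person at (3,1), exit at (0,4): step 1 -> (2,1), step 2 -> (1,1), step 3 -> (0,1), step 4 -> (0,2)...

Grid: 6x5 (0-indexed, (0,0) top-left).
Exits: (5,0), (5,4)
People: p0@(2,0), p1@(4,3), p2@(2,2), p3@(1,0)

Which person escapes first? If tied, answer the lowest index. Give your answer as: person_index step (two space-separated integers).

Answer: 1 2

Derivation:
Step 1: p0:(2,0)->(3,0) | p1:(4,3)->(5,3) | p2:(2,2)->(3,2) | p3:(1,0)->(2,0)
Step 2: p0:(3,0)->(4,0) | p1:(5,3)->(5,4)->EXIT | p2:(3,2)->(4,2) | p3:(2,0)->(3,0)
Step 3: p0:(4,0)->(5,0)->EXIT | p1:escaped | p2:(4,2)->(5,2) | p3:(3,0)->(4,0)
Step 4: p0:escaped | p1:escaped | p2:(5,2)->(5,1) | p3:(4,0)->(5,0)->EXIT
Step 5: p0:escaped | p1:escaped | p2:(5,1)->(5,0)->EXIT | p3:escaped
Exit steps: [3, 2, 5, 4]
First to escape: p1 at step 2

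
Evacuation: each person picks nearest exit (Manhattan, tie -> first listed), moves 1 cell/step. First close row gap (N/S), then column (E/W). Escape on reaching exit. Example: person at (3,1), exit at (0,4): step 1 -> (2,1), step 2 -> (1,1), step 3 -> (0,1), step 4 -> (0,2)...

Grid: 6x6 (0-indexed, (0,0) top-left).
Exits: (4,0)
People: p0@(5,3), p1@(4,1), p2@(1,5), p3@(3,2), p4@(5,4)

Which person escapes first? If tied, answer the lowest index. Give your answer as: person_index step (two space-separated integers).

Answer: 1 1

Derivation:
Step 1: p0:(5,3)->(4,3) | p1:(4,1)->(4,0)->EXIT | p2:(1,5)->(2,5) | p3:(3,2)->(4,2) | p4:(5,4)->(4,4)
Step 2: p0:(4,3)->(4,2) | p1:escaped | p2:(2,5)->(3,5) | p3:(4,2)->(4,1) | p4:(4,4)->(4,3)
Step 3: p0:(4,2)->(4,1) | p1:escaped | p2:(3,5)->(4,5) | p3:(4,1)->(4,0)->EXIT | p4:(4,3)->(4,2)
Step 4: p0:(4,1)->(4,0)->EXIT | p1:escaped | p2:(4,5)->(4,4) | p3:escaped | p4:(4,2)->(4,1)
Step 5: p0:escaped | p1:escaped | p2:(4,4)->(4,3) | p3:escaped | p4:(4,1)->(4,0)->EXIT
Step 6: p0:escaped | p1:escaped | p2:(4,3)->(4,2) | p3:escaped | p4:escaped
Step 7: p0:escaped | p1:escaped | p2:(4,2)->(4,1) | p3:escaped | p4:escaped
Step 8: p0:escaped | p1:escaped | p2:(4,1)->(4,0)->EXIT | p3:escaped | p4:escaped
Exit steps: [4, 1, 8, 3, 5]
First to escape: p1 at step 1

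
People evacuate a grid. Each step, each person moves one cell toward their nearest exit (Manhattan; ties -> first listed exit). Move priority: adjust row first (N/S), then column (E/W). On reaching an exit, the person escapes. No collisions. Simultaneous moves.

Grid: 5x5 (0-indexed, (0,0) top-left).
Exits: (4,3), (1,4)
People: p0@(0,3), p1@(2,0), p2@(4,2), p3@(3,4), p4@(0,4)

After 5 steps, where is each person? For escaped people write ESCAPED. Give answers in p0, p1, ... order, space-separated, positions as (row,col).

Step 1: p0:(0,3)->(1,3) | p1:(2,0)->(3,0) | p2:(4,2)->(4,3)->EXIT | p3:(3,4)->(4,4) | p4:(0,4)->(1,4)->EXIT
Step 2: p0:(1,3)->(1,4)->EXIT | p1:(3,0)->(4,0) | p2:escaped | p3:(4,4)->(4,3)->EXIT | p4:escaped
Step 3: p0:escaped | p1:(4,0)->(4,1) | p2:escaped | p3:escaped | p4:escaped
Step 4: p0:escaped | p1:(4,1)->(4,2) | p2:escaped | p3:escaped | p4:escaped
Step 5: p0:escaped | p1:(4,2)->(4,3)->EXIT | p2:escaped | p3:escaped | p4:escaped

ESCAPED ESCAPED ESCAPED ESCAPED ESCAPED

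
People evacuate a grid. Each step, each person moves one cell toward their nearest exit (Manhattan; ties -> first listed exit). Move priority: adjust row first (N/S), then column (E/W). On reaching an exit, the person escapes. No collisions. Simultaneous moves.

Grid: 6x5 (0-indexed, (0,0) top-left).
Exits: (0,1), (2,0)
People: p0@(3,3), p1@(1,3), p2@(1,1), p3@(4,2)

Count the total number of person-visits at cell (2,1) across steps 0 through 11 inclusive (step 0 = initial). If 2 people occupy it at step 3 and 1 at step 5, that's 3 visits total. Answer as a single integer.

Step 0: p0@(3,3) p1@(1,3) p2@(1,1) p3@(4,2) -> at (2,1): 0 [-], cum=0
Step 1: p0@(2,3) p1@(0,3) p2@ESC p3@(3,2) -> at (2,1): 0 [-], cum=0
Step 2: p0@(2,2) p1@(0,2) p2@ESC p3@(2,2) -> at (2,1): 0 [-], cum=0
Step 3: p0@(2,1) p1@ESC p2@ESC p3@(2,1) -> at (2,1): 2 [p0,p3], cum=2
Step 4: p0@ESC p1@ESC p2@ESC p3@ESC -> at (2,1): 0 [-], cum=2
Total visits = 2

Answer: 2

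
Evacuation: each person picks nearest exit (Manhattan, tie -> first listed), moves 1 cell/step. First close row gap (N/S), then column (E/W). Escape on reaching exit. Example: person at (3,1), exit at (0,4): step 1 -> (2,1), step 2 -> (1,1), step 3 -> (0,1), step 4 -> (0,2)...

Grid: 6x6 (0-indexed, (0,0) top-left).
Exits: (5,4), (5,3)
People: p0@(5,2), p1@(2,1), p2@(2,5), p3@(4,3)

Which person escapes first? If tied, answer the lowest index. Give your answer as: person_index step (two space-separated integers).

Step 1: p0:(5,2)->(5,3)->EXIT | p1:(2,1)->(3,1) | p2:(2,5)->(3,5) | p3:(4,3)->(5,3)->EXIT
Step 2: p0:escaped | p1:(3,1)->(4,1) | p2:(3,5)->(4,5) | p3:escaped
Step 3: p0:escaped | p1:(4,1)->(5,1) | p2:(4,5)->(5,5) | p3:escaped
Step 4: p0:escaped | p1:(5,1)->(5,2) | p2:(5,5)->(5,4)->EXIT | p3:escaped
Step 5: p0:escaped | p1:(5,2)->(5,3)->EXIT | p2:escaped | p3:escaped
Exit steps: [1, 5, 4, 1]
First to escape: p0 at step 1

Answer: 0 1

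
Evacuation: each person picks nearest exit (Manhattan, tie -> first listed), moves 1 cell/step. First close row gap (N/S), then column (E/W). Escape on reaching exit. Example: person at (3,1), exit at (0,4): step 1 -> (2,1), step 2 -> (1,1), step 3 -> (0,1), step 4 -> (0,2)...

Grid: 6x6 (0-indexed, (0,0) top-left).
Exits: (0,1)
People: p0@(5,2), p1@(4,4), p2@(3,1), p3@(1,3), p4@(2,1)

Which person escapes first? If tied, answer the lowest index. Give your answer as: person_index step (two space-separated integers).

Answer: 4 2

Derivation:
Step 1: p0:(5,2)->(4,2) | p1:(4,4)->(3,4) | p2:(3,1)->(2,1) | p3:(1,3)->(0,3) | p4:(2,1)->(1,1)
Step 2: p0:(4,2)->(3,2) | p1:(3,4)->(2,4) | p2:(2,1)->(1,1) | p3:(0,3)->(0,2) | p4:(1,1)->(0,1)->EXIT
Step 3: p0:(3,2)->(2,2) | p1:(2,4)->(1,4) | p2:(1,1)->(0,1)->EXIT | p3:(0,2)->(0,1)->EXIT | p4:escaped
Step 4: p0:(2,2)->(1,2) | p1:(1,4)->(0,4) | p2:escaped | p3:escaped | p4:escaped
Step 5: p0:(1,2)->(0,2) | p1:(0,4)->(0,3) | p2:escaped | p3:escaped | p4:escaped
Step 6: p0:(0,2)->(0,1)->EXIT | p1:(0,3)->(0,2) | p2:escaped | p3:escaped | p4:escaped
Step 7: p0:escaped | p1:(0,2)->(0,1)->EXIT | p2:escaped | p3:escaped | p4:escaped
Exit steps: [6, 7, 3, 3, 2]
First to escape: p4 at step 2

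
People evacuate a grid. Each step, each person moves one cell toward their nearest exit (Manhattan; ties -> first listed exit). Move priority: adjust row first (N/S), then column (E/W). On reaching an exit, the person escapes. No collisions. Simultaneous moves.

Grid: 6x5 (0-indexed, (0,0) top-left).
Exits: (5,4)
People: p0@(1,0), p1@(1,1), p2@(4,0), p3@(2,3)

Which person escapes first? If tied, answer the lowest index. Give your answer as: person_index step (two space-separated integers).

Step 1: p0:(1,0)->(2,0) | p1:(1,1)->(2,1) | p2:(4,0)->(5,0) | p3:(2,3)->(3,3)
Step 2: p0:(2,0)->(3,0) | p1:(2,1)->(3,1) | p2:(5,0)->(5,1) | p3:(3,3)->(4,3)
Step 3: p0:(3,0)->(4,0) | p1:(3,1)->(4,1) | p2:(5,1)->(5,2) | p3:(4,3)->(5,3)
Step 4: p0:(4,0)->(5,0) | p1:(4,1)->(5,1) | p2:(5,2)->(5,3) | p3:(5,3)->(5,4)->EXIT
Step 5: p0:(5,0)->(5,1) | p1:(5,1)->(5,2) | p2:(5,3)->(5,4)->EXIT | p3:escaped
Step 6: p0:(5,1)->(5,2) | p1:(5,2)->(5,3) | p2:escaped | p3:escaped
Step 7: p0:(5,2)->(5,3) | p1:(5,3)->(5,4)->EXIT | p2:escaped | p3:escaped
Step 8: p0:(5,3)->(5,4)->EXIT | p1:escaped | p2:escaped | p3:escaped
Exit steps: [8, 7, 5, 4]
First to escape: p3 at step 4

Answer: 3 4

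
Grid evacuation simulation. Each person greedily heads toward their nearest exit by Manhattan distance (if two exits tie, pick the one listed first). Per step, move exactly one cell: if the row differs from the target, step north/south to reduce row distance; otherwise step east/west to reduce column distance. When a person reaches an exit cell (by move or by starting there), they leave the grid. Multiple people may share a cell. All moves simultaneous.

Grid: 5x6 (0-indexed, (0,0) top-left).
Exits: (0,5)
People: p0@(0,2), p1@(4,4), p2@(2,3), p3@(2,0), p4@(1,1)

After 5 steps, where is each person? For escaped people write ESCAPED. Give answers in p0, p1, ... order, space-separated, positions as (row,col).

Step 1: p0:(0,2)->(0,3) | p1:(4,4)->(3,4) | p2:(2,3)->(1,3) | p3:(2,0)->(1,0) | p4:(1,1)->(0,1)
Step 2: p0:(0,3)->(0,4) | p1:(3,4)->(2,4) | p2:(1,3)->(0,3) | p3:(1,0)->(0,0) | p4:(0,1)->(0,2)
Step 3: p0:(0,4)->(0,5)->EXIT | p1:(2,4)->(1,4) | p2:(0,3)->(0,4) | p3:(0,0)->(0,1) | p4:(0,2)->(0,3)
Step 4: p0:escaped | p1:(1,4)->(0,4) | p2:(0,4)->(0,5)->EXIT | p3:(0,1)->(0,2) | p4:(0,3)->(0,4)
Step 5: p0:escaped | p1:(0,4)->(0,5)->EXIT | p2:escaped | p3:(0,2)->(0,3) | p4:(0,4)->(0,5)->EXIT

ESCAPED ESCAPED ESCAPED (0,3) ESCAPED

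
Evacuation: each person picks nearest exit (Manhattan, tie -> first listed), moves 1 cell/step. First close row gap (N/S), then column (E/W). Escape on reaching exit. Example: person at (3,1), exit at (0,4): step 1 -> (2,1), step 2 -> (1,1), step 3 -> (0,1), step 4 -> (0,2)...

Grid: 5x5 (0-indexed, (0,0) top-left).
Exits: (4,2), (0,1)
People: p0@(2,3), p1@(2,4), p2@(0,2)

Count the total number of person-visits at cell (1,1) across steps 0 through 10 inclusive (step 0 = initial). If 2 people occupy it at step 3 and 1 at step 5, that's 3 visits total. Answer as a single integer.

Answer: 0

Derivation:
Step 0: p0@(2,3) p1@(2,4) p2@(0,2) -> at (1,1): 0 [-], cum=0
Step 1: p0@(3,3) p1@(3,4) p2@ESC -> at (1,1): 0 [-], cum=0
Step 2: p0@(4,3) p1@(4,4) p2@ESC -> at (1,1): 0 [-], cum=0
Step 3: p0@ESC p1@(4,3) p2@ESC -> at (1,1): 0 [-], cum=0
Step 4: p0@ESC p1@ESC p2@ESC -> at (1,1): 0 [-], cum=0
Total visits = 0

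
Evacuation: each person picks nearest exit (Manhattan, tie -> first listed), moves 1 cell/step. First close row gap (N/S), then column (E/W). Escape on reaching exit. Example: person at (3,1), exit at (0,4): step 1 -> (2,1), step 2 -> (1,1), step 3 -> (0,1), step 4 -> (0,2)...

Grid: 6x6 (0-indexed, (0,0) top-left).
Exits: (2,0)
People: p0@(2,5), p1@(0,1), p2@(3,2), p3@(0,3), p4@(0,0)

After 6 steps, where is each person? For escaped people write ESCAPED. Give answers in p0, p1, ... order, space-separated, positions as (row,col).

Step 1: p0:(2,5)->(2,4) | p1:(0,1)->(1,1) | p2:(3,2)->(2,2) | p3:(0,3)->(1,3) | p4:(0,0)->(1,0)
Step 2: p0:(2,4)->(2,3) | p1:(1,1)->(2,1) | p2:(2,2)->(2,1) | p3:(1,3)->(2,3) | p4:(1,0)->(2,0)->EXIT
Step 3: p0:(2,3)->(2,2) | p1:(2,1)->(2,0)->EXIT | p2:(2,1)->(2,0)->EXIT | p3:(2,3)->(2,2) | p4:escaped
Step 4: p0:(2,2)->(2,1) | p1:escaped | p2:escaped | p3:(2,2)->(2,1) | p4:escaped
Step 5: p0:(2,1)->(2,0)->EXIT | p1:escaped | p2:escaped | p3:(2,1)->(2,0)->EXIT | p4:escaped

ESCAPED ESCAPED ESCAPED ESCAPED ESCAPED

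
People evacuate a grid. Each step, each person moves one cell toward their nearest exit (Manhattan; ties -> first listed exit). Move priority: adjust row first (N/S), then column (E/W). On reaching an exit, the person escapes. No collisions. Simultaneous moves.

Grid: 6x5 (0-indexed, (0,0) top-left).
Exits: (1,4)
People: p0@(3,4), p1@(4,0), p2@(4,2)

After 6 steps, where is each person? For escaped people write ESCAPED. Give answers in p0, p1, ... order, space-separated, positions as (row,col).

Step 1: p0:(3,4)->(2,4) | p1:(4,0)->(3,0) | p2:(4,2)->(3,2)
Step 2: p0:(2,4)->(1,4)->EXIT | p1:(3,0)->(2,0) | p2:(3,2)->(2,2)
Step 3: p0:escaped | p1:(2,0)->(1,0) | p2:(2,2)->(1,2)
Step 4: p0:escaped | p1:(1,0)->(1,1) | p2:(1,2)->(1,3)
Step 5: p0:escaped | p1:(1,1)->(1,2) | p2:(1,3)->(1,4)->EXIT
Step 6: p0:escaped | p1:(1,2)->(1,3) | p2:escaped

ESCAPED (1,3) ESCAPED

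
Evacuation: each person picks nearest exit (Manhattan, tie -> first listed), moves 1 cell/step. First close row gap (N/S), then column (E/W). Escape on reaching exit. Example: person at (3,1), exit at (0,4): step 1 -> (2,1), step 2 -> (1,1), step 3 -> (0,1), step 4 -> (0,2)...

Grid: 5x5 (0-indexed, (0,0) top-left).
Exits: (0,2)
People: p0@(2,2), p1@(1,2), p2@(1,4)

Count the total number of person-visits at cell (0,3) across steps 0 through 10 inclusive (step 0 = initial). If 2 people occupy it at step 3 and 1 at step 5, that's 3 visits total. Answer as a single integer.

Step 0: p0@(2,2) p1@(1,2) p2@(1,4) -> at (0,3): 0 [-], cum=0
Step 1: p0@(1,2) p1@ESC p2@(0,4) -> at (0,3): 0 [-], cum=0
Step 2: p0@ESC p1@ESC p2@(0,3) -> at (0,3): 1 [p2], cum=1
Step 3: p0@ESC p1@ESC p2@ESC -> at (0,3): 0 [-], cum=1
Total visits = 1

Answer: 1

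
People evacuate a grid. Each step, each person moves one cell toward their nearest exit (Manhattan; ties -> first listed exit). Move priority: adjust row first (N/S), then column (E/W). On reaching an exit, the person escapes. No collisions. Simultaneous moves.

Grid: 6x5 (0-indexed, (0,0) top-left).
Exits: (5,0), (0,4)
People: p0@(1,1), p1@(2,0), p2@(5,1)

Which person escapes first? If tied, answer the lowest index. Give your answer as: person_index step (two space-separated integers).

Answer: 2 1

Derivation:
Step 1: p0:(1,1)->(0,1) | p1:(2,0)->(3,0) | p2:(5,1)->(5,0)->EXIT
Step 2: p0:(0,1)->(0,2) | p1:(3,0)->(4,0) | p2:escaped
Step 3: p0:(0,2)->(0,3) | p1:(4,0)->(5,0)->EXIT | p2:escaped
Step 4: p0:(0,3)->(0,4)->EXIT | p1:escaped | p2:escaped
Exit steps: [4, 3, 1]
First to escape: p2 at step 1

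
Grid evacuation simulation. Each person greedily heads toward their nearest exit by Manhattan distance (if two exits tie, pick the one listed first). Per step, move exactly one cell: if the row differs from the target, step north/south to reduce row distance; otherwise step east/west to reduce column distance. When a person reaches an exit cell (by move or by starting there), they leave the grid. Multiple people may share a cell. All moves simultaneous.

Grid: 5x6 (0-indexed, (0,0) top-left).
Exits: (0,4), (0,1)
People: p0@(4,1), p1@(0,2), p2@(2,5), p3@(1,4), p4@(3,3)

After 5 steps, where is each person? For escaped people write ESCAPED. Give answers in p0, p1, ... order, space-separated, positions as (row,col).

Step 1: p0:(4,1)->(3,1) | p1:(0,2)->(0,1)->EXIT | p2:(2,5)->(1,5) | p3:(1,4)->(0,4)->EXIT | p4:(3,3)->(2,3)
Step 2: p0:(3,1)->(2,1) | p1:escaped | p2:(1,5)->(0,5) | p3:escaped | p4:(2,3)->(1,3)
Step 3: p0:(2,1)->(1,1) | p1:escaped | p2:(0,5)->(0,4)->EXIT | p3:escaped | p4:(1,3)->(0,3)
Step 4: p0:(1,1)->(0,1)->EXIT | p1:escaped | p2:escaped | p3:escaped | p4:(0,3)->(0,4)->EXIT

ESCAPED ESCAPED ESCAPED ESCAPED ESCAPED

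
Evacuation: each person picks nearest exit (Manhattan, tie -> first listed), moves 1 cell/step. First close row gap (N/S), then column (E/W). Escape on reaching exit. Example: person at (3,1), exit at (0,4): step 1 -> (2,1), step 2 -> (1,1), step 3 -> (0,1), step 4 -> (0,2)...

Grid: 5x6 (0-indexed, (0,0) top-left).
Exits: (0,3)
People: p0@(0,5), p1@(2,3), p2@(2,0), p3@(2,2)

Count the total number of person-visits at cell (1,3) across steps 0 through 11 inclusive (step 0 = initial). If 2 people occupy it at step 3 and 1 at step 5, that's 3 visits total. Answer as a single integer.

Step 0: p0@(0,5) p1@(2,3) p2@(2,0) p3@(2,2) -> at (1,3): 0 [-], cum=0
Step 1: p0@(0,4) p1@(1,3) p2@(1,0) p3@(1,2) -> at (1,3): 1 [p1], cum=1
Step 2: p0@ESC p1@ESC p2@(0,0) p3@(0,2) -> at (1,3): 0 [-], cum=1
Step 3: p0@ESC p1@ESC p2@(0,1) p3@ESC -> at (1,3): 0 [-], cum=1
Step 4: p0@ESC p1@ESC p2@(0,2) p3@ESC -> at (1,3): 0 [-], cum=1
Step 5: p0@ESC p1@ESC p2@ESC p3@ESC -> at (1,3): 0 [-], cum=1
Total visits = 1

Answer: 1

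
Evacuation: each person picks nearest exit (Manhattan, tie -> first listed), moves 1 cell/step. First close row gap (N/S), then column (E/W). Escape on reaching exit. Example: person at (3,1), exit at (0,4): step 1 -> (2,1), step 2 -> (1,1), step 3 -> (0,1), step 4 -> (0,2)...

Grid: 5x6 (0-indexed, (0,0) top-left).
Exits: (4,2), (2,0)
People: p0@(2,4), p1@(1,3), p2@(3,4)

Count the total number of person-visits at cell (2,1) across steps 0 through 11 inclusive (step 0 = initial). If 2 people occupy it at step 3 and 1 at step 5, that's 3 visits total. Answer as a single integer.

Step 0: p0@(2,4) p1@(1,3) p2@(3,4) -> at (2,1): 0 [-], cum=0
Step 1: p0@(3,4) p1@(2,3) p2@(4,4) -> at (2,1): 0 [-], cum=0
Step 2: p0@(4,4) p1@(3,3) p2@(4,3) -> at (2,1): 0 [-], cum=0
Step 3: p0@(4,3) p1@(4,3) p2@ESC -> at (2,1): 0 [-], cum=0
Step 4: p0@ESC p1@ESC p2@ESC -> at (2,1): 0 [-], cum=0
Total visits = 0

Answer: 0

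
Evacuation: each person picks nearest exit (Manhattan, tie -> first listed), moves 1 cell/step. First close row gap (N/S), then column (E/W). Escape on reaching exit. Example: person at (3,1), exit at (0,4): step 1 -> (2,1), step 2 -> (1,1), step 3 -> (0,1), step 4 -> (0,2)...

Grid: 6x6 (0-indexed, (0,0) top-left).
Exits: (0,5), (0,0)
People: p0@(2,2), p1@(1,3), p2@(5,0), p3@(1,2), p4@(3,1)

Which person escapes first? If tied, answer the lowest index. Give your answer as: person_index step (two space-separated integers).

Step 1: p0:(2,2)->(1,2) | p1:(1,3)->(0,3) | p2:(5,0)->(4,0) | p3:(1,2)->(0,2) | p4:(3,1)->(2,1)
Step 2: p0:(1,2)->(0,2) | p1:(0,3)->(0,4) | p2:(4,0)->(3,0) | p3:(0,2)->(0,1) | p4:(2,1)->(1,1)
Step 3: p0:(0,2)->(0,1) | p1:(0,4)->(0,5)->EXIT | p2:(3,0)->(2,0) | p3:(0,1)->(0,0)->EXIT | p4:(1,1)->(0,1)
Step 4: p0:(0,1)->(0,0)->EXIT | p1:escaped | p2:(2,0)->(1,0) | p3:escaped | p4:(0,1)->(0,0)->EXIT
Step 5: p0:escaped | p1:escaped | p2:(1,0)->(0,0)->EXIT | p3:escaped | p4:escaped
Exit steps: [4, 3, 5, 3, 4]
First to escape: p1 at step 3

Answer: 1 3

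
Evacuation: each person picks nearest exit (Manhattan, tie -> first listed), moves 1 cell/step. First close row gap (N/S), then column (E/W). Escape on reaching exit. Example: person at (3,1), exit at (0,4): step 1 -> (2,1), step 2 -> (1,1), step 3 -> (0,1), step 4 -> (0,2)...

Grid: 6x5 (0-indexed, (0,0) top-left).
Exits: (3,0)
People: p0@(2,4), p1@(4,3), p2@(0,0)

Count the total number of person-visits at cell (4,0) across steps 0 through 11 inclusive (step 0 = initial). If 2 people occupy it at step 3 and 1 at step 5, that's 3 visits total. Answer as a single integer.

Answer: 0

Derivation:
Step 0: p0@(2,4) p1@(4,3) p2@(0,0) -> at (4,0): 0 [-], cum=0
Step 1: p0@(3,4) p1@(3,3) p2@(1,0) -> at (4,0): 0 [-], cum=0
Step 2: p0@(3,3) p1@(3,2) p2@(2,0) -> at (4,0): 0 [-], cum=0
Step 3: p0@(3,2) p1@(3,1) p2@ESC -> at (4,0): 0 [-], cum=0
Step 4: p0@(3,1) p1@ESC p2@ESC -> at (4,0): 0 [-], cum=0
Step 5: p0@ESC p1@ESC p2@ESC -> at (4,0): 0 [-], cum=0
Total visits = 0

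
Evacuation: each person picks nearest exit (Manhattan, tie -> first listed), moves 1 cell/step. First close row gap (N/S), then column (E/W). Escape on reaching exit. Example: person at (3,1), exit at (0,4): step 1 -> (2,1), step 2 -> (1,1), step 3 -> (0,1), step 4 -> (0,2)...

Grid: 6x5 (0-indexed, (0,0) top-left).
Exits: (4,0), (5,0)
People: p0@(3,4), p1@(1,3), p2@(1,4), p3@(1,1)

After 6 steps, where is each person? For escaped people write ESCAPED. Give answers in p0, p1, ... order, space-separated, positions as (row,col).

Step 1: p0:(3,4)->(4,4) | p1:(1,3)->(2,3) | p2:(1,4)->(2,4) | p3:(1,1)->(2,1)
Step 2: p0:(4,4)->(4,3) | p1:(2,3)->(3,3) | p2:(2,4)->(3,4) | p3:(2,1)->(3,1)
Step 3: p0:(4,3)->(4,2) | p1:(3,3)->(4,3) | p2:(3,4)->(4,4) | p3:(3,1)->(4,1)
Step 4: p0:(4,2)->(4,1) | p1:(4,3)->(4,2) | p2:(4,4)->(4,3) | p3:(4,1)->(4,0)->EXIT
Step 5: p0:(4,1)->(4,0)->EXIT | p1:(4,2)->(4,1) | p2:(4,3)->(4,2) | p3:escaped
Step 6: p0:escaped | p1:(4,1)->(4,0)->EXIT | p2:(4,2)->(4,1) | p3:escaped

ESCAPED ESCAPED (4,1) ESCAPED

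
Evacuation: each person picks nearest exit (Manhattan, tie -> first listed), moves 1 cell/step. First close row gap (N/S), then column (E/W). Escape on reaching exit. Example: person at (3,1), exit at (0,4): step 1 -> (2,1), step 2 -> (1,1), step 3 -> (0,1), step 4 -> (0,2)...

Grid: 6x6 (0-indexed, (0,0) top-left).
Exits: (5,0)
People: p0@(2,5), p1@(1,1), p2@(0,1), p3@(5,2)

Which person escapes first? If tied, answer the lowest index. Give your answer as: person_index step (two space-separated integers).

Answer: 3 2

Derivation:
Step 1: p0:(2,5)->(3,5) | p1:(1,1)->(2,1) | p2:(0,1)->(1,1) | p3:(5,2)->(5,1)
Step 2: p0:(3,5)->(4,5) | p1:(2,1)->(3,1) | p2:(1,1)->(2,1) | p3:(5,1)->(5,0)->EXIT
Step 3: p0:(4,5)->(5,5) | p1:(3,1)->(4,1) | p2:(2,1)->(3,1) | p3:escaped
Step 4: p0:(5,5)->(5,4) | p1:(4,1)->(5,1) | p2:(3,1)->(4,1) | p3:escaped
Step 5: p0:(5,4)->(5,3) | p1:(5,1)->(5,0)->EXIT | p2:(4,1)->(5,1) | p3:escaped
Step 6: p0:(5,3)->(5,2) | p1:escaped | p2:(5,1)->(5,0)->EXIT | p3:escaped
Step 7: p0:(5,2)->(5,1) | p1:escaped | p2:escaped | p3:escaped
Step 8: p0:(5,1)->(5,0)->EXIT | p1:escaped | p2:escaped | p3:escaped
Exit steps: [8, 5, 6, 2]
First to escape: p3 at step 2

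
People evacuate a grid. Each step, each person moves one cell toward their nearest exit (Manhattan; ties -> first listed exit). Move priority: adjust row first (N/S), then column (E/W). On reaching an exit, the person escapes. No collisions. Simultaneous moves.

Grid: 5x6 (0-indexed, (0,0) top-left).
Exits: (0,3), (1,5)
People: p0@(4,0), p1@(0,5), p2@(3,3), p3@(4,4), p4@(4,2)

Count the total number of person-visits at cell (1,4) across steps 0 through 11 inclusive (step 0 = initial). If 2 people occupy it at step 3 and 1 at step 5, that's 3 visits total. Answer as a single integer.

Step 0: p0@(4,0) p1@(0,5) p2@(3,3) p3@(4,4) p4@(4,2) -> at (1,4): 0 [-], cum=0
Step 1: p0@(3,0) p1@ESC p2@(2,3) p3@(3,4) p4@(3,2) -> at (1,4): 0 [-], cum=0
Step 2: p0@(2,0) p1@ESC p2@(1,3) p3@(2,4) p4@(2,2) -> at (1,4): 0 [-], cum=0
Step 3: p0@(1,0) p1@ESC p2@ESC p3@(1,4) p4@(1,2) -> at (1,4): 1 [p3], cum=1
Step 4: p0@(0,0) p1@ESC p2@ESC p3@ESC p4@(0,2) -> at (1,4): 0 [-], cum=1
Step 5: p0@(0,1) p1@ESC p2@ESC p3@ESC p4@ESC -> at (1,4): 0 [-], cum=1
Step 6: p0@(0,2) p1@ESC p2@ESC p3@ESC p4@ESC -> at (1,4): 0 [-], cum=1
Step 7: p0@ESC p1@ESC p2@ESC p3@ESC p4@ESC -> at (1,4): 0 [-], cum=1
Total visits = 1

Answer: 1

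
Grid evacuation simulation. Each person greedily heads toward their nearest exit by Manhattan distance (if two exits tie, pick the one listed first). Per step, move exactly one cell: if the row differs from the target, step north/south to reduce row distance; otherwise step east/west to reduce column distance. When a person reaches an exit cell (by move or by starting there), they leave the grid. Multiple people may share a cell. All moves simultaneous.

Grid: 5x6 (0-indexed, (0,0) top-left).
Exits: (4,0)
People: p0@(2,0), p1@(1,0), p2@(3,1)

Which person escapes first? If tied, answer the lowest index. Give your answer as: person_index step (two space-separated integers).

Answer: 0 2

Derivation:
Step 1: p0:(2,0)->(3,0) | p1:(1,0)->(2,0) | p2:(3,1)->(4,1)
Step 2: p0:(3,0)->(4,0)->EXIT | p1:(2,0)->(3,0) | p2:(4,1)->(4,0)->EXIT
Step 3: p0:escaped | p1:(3,0)->(4,0)->EXIT | p2:escaped
Exit steps: [2, 3, 2]
First to escape: p0 at step 2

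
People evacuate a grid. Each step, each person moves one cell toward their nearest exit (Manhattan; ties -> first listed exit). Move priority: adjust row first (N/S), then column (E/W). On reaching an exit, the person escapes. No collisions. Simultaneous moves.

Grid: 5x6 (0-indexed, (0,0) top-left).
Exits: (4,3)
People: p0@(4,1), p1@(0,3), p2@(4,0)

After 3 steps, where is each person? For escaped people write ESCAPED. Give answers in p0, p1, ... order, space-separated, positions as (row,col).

Step 1: p0:(4,1)->(4,2) | p1:(0,3)->(1,3) | p2:(4,0)->(4,1)
Step 2: p0:(4,2)->(4,3)->EXIT | p1:(1,3)->(2,3) | p2:(4,1)->(4,2)
Step 3: p0:escaped | p1:(2,3)->(3,3) | p2:(4,2)->(4,3)->EXIT

ESCAPED (3,3) ESCAPED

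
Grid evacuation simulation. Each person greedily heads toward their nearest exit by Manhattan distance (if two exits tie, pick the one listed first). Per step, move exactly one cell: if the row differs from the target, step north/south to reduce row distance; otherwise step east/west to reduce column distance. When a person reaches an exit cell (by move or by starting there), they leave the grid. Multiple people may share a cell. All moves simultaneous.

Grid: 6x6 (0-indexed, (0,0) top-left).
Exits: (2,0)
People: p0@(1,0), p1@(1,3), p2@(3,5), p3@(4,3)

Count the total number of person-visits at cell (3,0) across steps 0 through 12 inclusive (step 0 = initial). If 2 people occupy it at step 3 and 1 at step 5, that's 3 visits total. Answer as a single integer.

Step 0: p0@(1,0) p1@(1,3) p2@(3,5) p3@(4,3) -> at (3,0): 0 [-], cum=0
Step 1: p0@ESC p1@(2,3) p2@(2,5) p3@(3,3) -> at (3,0): 0 [-], cum=0
Step 2: p0@ESC p1@(2,2) p2@(2,4) p3@(2,3) -> at (3,0): 0 [-], cum=0
Step 3: p0@ESC p1@(2,1) p2@(2,3) p3@(2,2) -> at (3,0): 0 [-], cum=0
Step 4: p0@ESC p1@ESC p2@(2,2) p3@(2,1) -> at (3,0): 0 [-], cum=0
Step 5: p0@ESC p1@ESC p2@(2,1) p3@ESC -> at (3,0): 0 [-], cum=0
Step 6: p0@ESC p1@ESC p2@ESC p3@ESC -> at (3,0): 0 [-], cum=0
Total visits = 0

Answer: 0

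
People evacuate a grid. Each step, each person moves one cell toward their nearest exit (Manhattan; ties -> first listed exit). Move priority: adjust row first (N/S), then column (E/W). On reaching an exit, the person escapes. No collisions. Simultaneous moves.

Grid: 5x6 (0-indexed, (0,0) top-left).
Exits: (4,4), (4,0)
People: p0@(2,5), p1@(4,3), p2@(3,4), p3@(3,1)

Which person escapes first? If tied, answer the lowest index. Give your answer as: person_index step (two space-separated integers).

Answer: 1 1

Derivation:
Step 1: p0:(2,5)->(3,5) | p1:(4,3)->(4,4)->EXIT | p2:(3,4)->(4,4)->EXIT | p3:(3,1)->(4,1)
Step 2: p0:(3,5)->(4,5) | p1:escaped | p2:escaped | p3:(4,1)->(4,0)->EXIT
Step 3: p0:(4,5)->(4,4)->EXIT | p1:escaped | p2:escaped | p3:escaped
Exit steps: [3, 1, 1, 2]
First to escape: p1 at step 1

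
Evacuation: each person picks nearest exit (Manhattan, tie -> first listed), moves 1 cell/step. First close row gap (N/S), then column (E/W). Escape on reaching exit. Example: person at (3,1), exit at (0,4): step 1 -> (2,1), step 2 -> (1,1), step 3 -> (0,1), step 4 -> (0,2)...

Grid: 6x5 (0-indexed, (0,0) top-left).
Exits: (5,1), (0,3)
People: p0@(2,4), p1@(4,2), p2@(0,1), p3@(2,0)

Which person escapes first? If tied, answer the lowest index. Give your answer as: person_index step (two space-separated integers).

Step 1: p0:(2,4)->(1,4) | p1:(4,2)->(5,2) | p2:(0,1)->(0,2) | p3:(2,0)->(3,0)
Step 2: p0:(1,4)->(0,4) | p1:(5,2)->(5,1)->EXIT | p2:(0,2)->(0,3)->EXIT | p3:(3,0)->(4,0)
Step 3: p0:(0,4)->(0,3)->EXIT | p1:escaped | p2:escaped | p3:(4,0)->(5,0)
Step 4: p0:escaped | p1:escaped | p2:escaped | p3:(5,0)->(5,1)->EXIT
Exit steps: [3, 2, 2, 4]
First to escape: p1 at step 2

Answer: 1 2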